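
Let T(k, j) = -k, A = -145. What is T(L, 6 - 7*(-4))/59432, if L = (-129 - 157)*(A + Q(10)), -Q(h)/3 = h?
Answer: -25025/29716 ≈ -0.84214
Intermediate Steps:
Q(h) = -3*h
L = 50050 (L = (-129 - 157)*(-145 - 3*10) = -286*(-145 - 30) = -286*(-175) = 50050)
T(L, 6 - 7*(-4))/59432 = -1*50050/59432 = -50050*1/59432 = -25025/29716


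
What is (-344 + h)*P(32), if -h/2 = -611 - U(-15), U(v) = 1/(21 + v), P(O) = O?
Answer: 84320/3 ≈ 28107.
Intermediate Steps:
h = 3667/3 (h = -2*(-611 - 1/(21 - 15)) = -2*(-611 - 1/6) = -2*(-611 - 1*⅙) = -2*(-611 - ⅙) = -2*(-3667/6) = 3667/3 ≈ 1222.3)
(-344 + h)*P(32) = (-344 + 3667/3)*32 = (2635/3)*32 = 84320/3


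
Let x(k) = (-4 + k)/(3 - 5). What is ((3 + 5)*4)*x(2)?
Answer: 32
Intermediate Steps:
x(k) = 2 - k/2 (x(k) = (-4 + k)/(-2) = (-4 + k)*(-1/2) = 2 - k/2)
((3 + 5)*4)*x(2) = ((3 + 5)*4)*(2 - 1/2*2) = (8*4)*(2 - 1) = 32*1 = 32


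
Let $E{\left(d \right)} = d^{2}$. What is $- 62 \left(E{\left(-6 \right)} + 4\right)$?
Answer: $-2480$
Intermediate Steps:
$- 62 \left(E{\left(-6 \right)} + 4\right) = - 62 \left(\left(-6\right)^{2} + 4\right) = - 62 \left(36 + 4\right) = \left(-62\right) 40 = -2480$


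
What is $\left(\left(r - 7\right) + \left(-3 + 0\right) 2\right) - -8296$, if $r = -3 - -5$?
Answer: $8285$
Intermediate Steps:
$r = 2$ ($r = -3 + 5 = 2$)
$\left(\left(r - 7\right) + \left(-3 + 0\right) 2\right) - -8296 = \left(\left(2 - 7\right) + \left(-3 + 0\right) 2\right) - -8296 = \left(-5 - 6\right) + 8296 = -11 + 8296 = 8285$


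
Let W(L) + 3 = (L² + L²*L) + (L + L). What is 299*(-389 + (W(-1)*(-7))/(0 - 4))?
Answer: -475709/4 ≈ -1.1893e+5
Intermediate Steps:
W(L) = -3 + L² + L³ + 2*L (W(L) = -3 + ((L² + L²*L) + (L + L)) = -3 + ((L² + L³) + 2*L) = -3 + (L² + L³ + 2*L) = -3 + L² + L³ + 2*L)
299*(-389 + (W(-1)*(-7))/(0 - 4)) = 299*(-389 + ((-3 + (-1)² + (-1)³ + 2*(-1))*(-7))/(0 - 4)) = 299*(-389 + ((-3 + 1 - 1 - 2)*(-7))/(-4)) = 299*(-389 - 5*(-7)*(-¼)) = 299*(-389 + 35*(-¼)) = 299*(-389 - 35/4) = 299*(-1591/4) = -475709/4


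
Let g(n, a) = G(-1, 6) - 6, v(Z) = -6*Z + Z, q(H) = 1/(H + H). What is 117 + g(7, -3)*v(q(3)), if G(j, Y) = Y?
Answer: 117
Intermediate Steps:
q(H) = 1/(2*H)
v(Z) = -5*Z
g(n, a) = 0 (g(n, a) = 6 - 6 = 0)
117 + g(7, -3)*v(q(3)) = 117 + 0*(-5/(2*3)) = 117 + 0*(-5*⅙) = 117 + 0*(-⅚) = 117 + 0 = 117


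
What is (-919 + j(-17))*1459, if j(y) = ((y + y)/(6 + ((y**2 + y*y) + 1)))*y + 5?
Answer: -779269408/585 ≈ -1.3321e+6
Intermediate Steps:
j(y) = 5 + 2*y**2/(7 + 2*y**2) (j(y) = ((2*y)/(6 + ((y**2 + y**2) + 1)))*y + 5 = ((2*y)/(6 + (2*y**2 + 1)))*y + 5 = ((2*y)/(6 + (1 + 2*y**2)))*y + 5 = ((2*y)/(7 + 2*y**2))*y + 5 = (2*y/(7 + 2*y**2))*y + 5 = 2*y**2/(7 + 2*y**2) + 5 = 5 + 2*y**2/(7 + 2*y**2))
(-919 + j(-17))*1459 = (-919 + (35 + 12*(-17)**2)/(7 + 2*(-17)**2))*1459 = (-919 + (35 + 12*289)/(7 + 2*289))*1459 = (-919 + (35 + 3468)/(7 + 578))*1459 = (-919 + 3503/585)*1459 = -534112/585*1459 = -779269408/585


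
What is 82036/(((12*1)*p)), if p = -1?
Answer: -20509/3 ≈ -6836.3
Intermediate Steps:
82036/(((12*1)*p)) = 82036/(((12*1)*(-1))) = 82036/((12*(-1))) = 82036/(-12) = 82036*(-1/12) = -20509/3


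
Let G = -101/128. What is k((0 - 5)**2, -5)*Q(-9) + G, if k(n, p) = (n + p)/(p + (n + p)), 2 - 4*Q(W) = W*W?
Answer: -10415/384 ≈ -27.122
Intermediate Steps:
Q(W) = 1/2 - W**2/4 (Q(W) = 1/2 - W*W/4 = 1/2 - W**2/4)
k(n, p) = (n + p)/(n + 2*p)
G = -101/128 (G = -101*1/128 = -101/128 ≈ -0.78906)
k((0 - 5)**2, -5)*Q(-9) + G = (((0 - 5)**2 - 5)/((0 - 5)**2 + 2*(-5)))*(1/2 - 1/4*(-9)**2) - 101/128 = (((-5)**2 - 5)/((-5)**2 - 10))*(1/2 - 1/4*81) - 101/128 = ((25 - 5)/(25 - 10))*(1/2 - 81/4) - 101/128 = (20/15)*(-79/4) - 101/128 = ((1/15)*20)*(-79/4) - 101/128 = (4/3)*(-79/4) - 101/128 = -79/3 - 101/128 = -10415/384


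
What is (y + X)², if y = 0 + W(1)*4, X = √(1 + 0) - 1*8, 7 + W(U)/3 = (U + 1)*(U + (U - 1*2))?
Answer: 8281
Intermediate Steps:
W(U) = -21 + 3*(1 + U)*(-2 + 2*U) (W(U) = -21 + 3*((U + 1)*(U + (U - 1*2))) = -21 + 3*((1 + U)*(U + (U - 2))) = -21 + 3*((1 + U)*(U + (-2 + U))) = -21 + 3*((1 + U)*(-2 + 2*U)) = -21 + 3*(1 + U)*(-2 + 2*U))
X = -7 (X = √1 - 8 = 1 - 8 = -7)
y = -84 (y = 0 + (-27 + 6*1²)*4 = 0 + (-27 + 6*1)*4 = 0 + (-27 + 6)*4 = 0 - 21*4 = 0 - 84 = -84)
(y + X)² = (-84 - 7)² = (-91)² = 8281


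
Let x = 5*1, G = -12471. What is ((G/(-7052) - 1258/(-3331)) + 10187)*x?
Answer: 1196726009805/23490212 ≈ 50946.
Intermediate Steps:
x = 5
((G/(-7052) - 1258/(-3331)) + 10187)*x = ((-12471/(-7052) - 1258/(-3331)) + 10187)*5 = ((-12471*(-1/7052) - 1258*(-1/3331)) + 10187)*5 = ((12471/7052 + 1258/3331) + 10187)*5 = (50412317/23490212 + 10187)*5 = (239345201961/23490212)*5 = 1196726009805/23490212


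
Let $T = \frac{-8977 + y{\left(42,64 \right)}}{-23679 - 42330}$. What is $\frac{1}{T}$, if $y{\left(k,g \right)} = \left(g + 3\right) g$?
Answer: $\frac{22003}{1563} \approx 14.077$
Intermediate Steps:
$y{\left(k,g \right)} = g \left(3 + g\right)$ ($y{\left(k,g \right)} = \left(3 + g\right) g = g \left(3 + g\right)$)
$T = \frac{1563}{22003}$ ($T = \frac{-8977 + 64 \left(3 + 64\right)}{-23679 - 42330} = \frac{-8977 + 64 \cdot 67}{-66009} = \left(-8977 + 4288\right) \left(- \frac{1}{66009}\right) = \left(-4689\right) \left(- \frac{1}{66009}\right) = \frac{1563}{22003} \approx 0.071036$)
$\frac{1}{T} = \frac{1}{\frac{1563}{22003}} = \frac{22003}{1563}$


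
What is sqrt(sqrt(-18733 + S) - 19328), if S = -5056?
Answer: sqrt(-19328 + I*sqrt(23789)) ≈ 0.5547 + 139.03*I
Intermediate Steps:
sqrt(sqrt(-18733 + S) - 19328) = sqrt(sqrt(-18733 - 5056) - 19328) = sqrt(sqrt(-23789) - 19328) = sqrt(I*sqrt(23789) - 19328) = sqrt(-19328 + I*sqrt(23789))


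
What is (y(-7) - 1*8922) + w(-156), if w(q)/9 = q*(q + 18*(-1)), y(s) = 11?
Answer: 235385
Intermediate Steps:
w(q) = 9*q*(-18 + q) (w(q) = 9*(q*(q + 18*(-1))) = 9*(q*(q - 18)) = 9*(q*(-18 + q)) = 9*q*(-18 + q))
(y(-7) - 1*8922) + w(-156) = (11 - 1*8922) + 9*(-156)*(-18 - 156) = (11 - 8922) + 9*(-156)*(-174) = -8911 + 244296 = 235385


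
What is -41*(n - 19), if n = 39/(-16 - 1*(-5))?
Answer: 10168/11 ≈ 924.36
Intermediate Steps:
n = -39/11 (n = 39/(-16 + 5) = 39/(-11) = 39*(-1/11) = -39/11 ≈ -3.5455)
-41*(n - 19) = -41*(-39/11 - 19) = -41*(-248/11) = 10168/11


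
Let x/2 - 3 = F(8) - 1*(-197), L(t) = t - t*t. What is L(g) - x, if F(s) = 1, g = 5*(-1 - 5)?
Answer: -1332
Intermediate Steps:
g = -30 (g = 5*(-6) = -30)
L(t) = t - t**2
x = 402 (x = 6 + 2*(1 - 1*(-197)) = 6 + 2*(1 + 197) = 6 + 2*198 = 6 + 396 = 402)
L(g) - x = -30*(1 - 1*(-30)) - 1*402 = -30*(1 + 30) - 402 = -30*31 - 402 = -930 - 402 = -1332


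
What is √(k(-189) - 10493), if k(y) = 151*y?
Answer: 2*I*√9758 ≈ 197.57*I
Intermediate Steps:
√(k(-189) - 10493) = √(151*(-189) - 10493) = √(-28539 - 10493) = √(-39032) = 2*I*√9758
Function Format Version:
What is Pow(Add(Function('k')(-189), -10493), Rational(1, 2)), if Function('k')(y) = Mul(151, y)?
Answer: Mul(2, I, Pow(9758, Rational(1, 2))) ≈ Mul(197.57, I)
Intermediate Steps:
Pow(Add(Function('k')(-189), -10493), Rational(1, 2)) = Pow(Add(Mul(151, -189), -10493), Rational(1, 2)) = Pow(Add(-28539, -10493), Rational(1, 2)) = Pow(-39032, Rational(1, 2)) = Mul(2, I, Pow(9758, Rational(1, 2)))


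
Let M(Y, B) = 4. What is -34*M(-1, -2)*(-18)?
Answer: 2448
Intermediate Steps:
-34*M(-1, -2)*(-18) = -34*4*(-18) = -136*(-18) = 2448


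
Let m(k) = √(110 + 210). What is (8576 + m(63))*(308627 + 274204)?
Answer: 4998358656 + 4662648*√5 ≈ 5.0088e+9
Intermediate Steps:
m(k) = 8*√5 (m(k) = √320 = 8*√5)
(8576 + m(63))*(308627 + 274204) = (8576 + 8*√5)*(308627 + 274204) = (8576 + 8*√5)*582831 = 4998358656 + 4662648*√5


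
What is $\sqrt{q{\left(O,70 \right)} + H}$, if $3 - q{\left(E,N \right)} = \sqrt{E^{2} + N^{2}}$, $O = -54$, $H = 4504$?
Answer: $\sqrt{4507 - 2 \sqrt{1954}} \approx 66.473$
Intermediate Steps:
$q{\left(E,N \right)} = 3 - \sqrt{E^{2} + N^{2}}$
$\sqrt{q{\left(O,70 \right)} + H} = \sqrt{\left(3 - \sqrt{\left(-54\right)^{2} + 70^{2}}\right) + 4504} = \sqrt{\left(3 - \sqrt{2916 + 4900}\right) + 4504} = \sqrt{\left(3 - \sqrt{7816}\right) + 4504} = \sqrt{\left(3 - 2 \sqrt{1954}\right) + 4504} = \sqrt{4507 - 2 \sqrt{1954}}$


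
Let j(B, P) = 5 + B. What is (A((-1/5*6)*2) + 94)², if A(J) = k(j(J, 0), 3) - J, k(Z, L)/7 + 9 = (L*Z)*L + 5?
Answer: 1347921/25 ≈ 53917.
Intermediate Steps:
k(Z, L) = -28 + 7*Z*L² (k(Z, L) = -63 + 7*((L*Z)*L + 5) = -63 + 7*(Z*L² + 5) = -63 + 7*(5 + Z*L²) = -63 + (35 + 7*Z*L²) = -28 + 7*Z*L²)
A(J) = 287 + 62*J (A(J) = (-28 + 7*(5 + J)*3²) - J = (-28 + 7*(5 + J)*9) - J = (-28 + (315 + 63*J)) - J = (287 + 63*J) - J = 287 + 62*J)
(A((-1/5*6)*2) + 94)² = ((287 + 62*((-1/5*6)*2)) + 94)² = ((287 + 62*((-1*⅕*6)*2)) + 94)² = ((287 + 62*(-⅕*6*2)) + 94)² = ((287 + 62*(-6/5*2)) + 94)² = ((287 + 62*(-12/5)) + 94)² = ((287 - 744/5) + 94)² = (691/5 + 94)² = (1161/5)² = 1347921/25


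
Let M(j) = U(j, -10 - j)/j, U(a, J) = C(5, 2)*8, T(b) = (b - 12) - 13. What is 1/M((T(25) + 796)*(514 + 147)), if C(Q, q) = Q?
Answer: 131539/10 ≈ 13154.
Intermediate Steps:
T(b) = -25 + b (T(b) = (-12 + b) - 13 = -25 + b)
U(a, J) = 40 (U(a, J) = 5*8 = 40)
M(j) = 40/j
1/M((T(25) + 796)*(514 + 147)) = 1/(40/((((-25 + 25) + 796)*(514 + 147)))) = 1/(40/(((0 + 796)*661))) = 1/(40/((796*661))) = 1/(40/526156) = 1/(40*(1/526156)) = 1/(10/131539) = 131539/10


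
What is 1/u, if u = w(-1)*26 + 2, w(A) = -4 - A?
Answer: -1/76 ≈ -0.013158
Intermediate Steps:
u = -76 (u = (-4 - 1*(-1))*26 + 2 = (-4 + 1)*26 + 2 = -3*26 + 2 = -78 + 2 = -76)
1/u = 1/(-76) = -1/76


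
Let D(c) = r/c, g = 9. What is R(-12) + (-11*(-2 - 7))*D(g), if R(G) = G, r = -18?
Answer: -210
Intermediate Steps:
D(c) = -18/c
R(-12) + (-11*(-2 - 7))*D(g) = -12 + (-11*(-2 - 7))*(-18/9) = -12 + (-11*(-9))*(-18*1/9) = -12 + 99*(-2) = -12 - 198 = -210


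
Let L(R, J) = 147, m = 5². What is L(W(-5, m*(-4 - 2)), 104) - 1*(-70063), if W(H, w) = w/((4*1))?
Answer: 70210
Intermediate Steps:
m = 25
W(H, w) = w/4
L(W(-5, m*(-4 - 2)), 104) - 1*(-70063) = 147 - 1*(-70063) = 147 + 70063 = 70210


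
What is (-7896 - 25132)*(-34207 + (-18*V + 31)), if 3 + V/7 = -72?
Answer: 816650328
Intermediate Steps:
V = -525 (V = -21 + 7*(-72) = -21 - 504 = -525)
(-7896 - 25132)*(-34207 + (-18*V + 31)) = (-7896 - 25132)*(-34207 + (-18*(-525) + 31)) = -33028*(-34207 + (9450 + 31)) = -33028*(-34207 + 9481) = -33028*(-24726) = 816650328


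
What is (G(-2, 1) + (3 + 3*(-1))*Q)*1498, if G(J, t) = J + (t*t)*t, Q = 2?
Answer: -1498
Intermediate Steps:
G(J, t) = J + t**3 (G(J, t) = J + t**2*t = J + t**3)
(G(-2, 1) + (3 + 3*(-1))*Q)*1498 = ((-2 + 1**3) + (3 + 3*(-1))*2)*1498 = ((-2 + 1) + (3 - 3)*2)*1498 = (-1 + 0*2)*1498 = (-1 + 0)*1498 = -1*1498 = -1498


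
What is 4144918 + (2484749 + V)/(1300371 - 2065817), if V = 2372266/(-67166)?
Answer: 53274533412841495/12852986509 ≈ 4.1449e+6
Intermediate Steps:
V = -1186133/33583 (V = 2372266*(-1/67166) = -1186133/33583 ≈ -35.319)
4144918 + (2484749 + V)/(1300371 - 2065817) = 4144918 + (2484749 - 1186133/33583)/(1300371 - 2065817) = 4144918 + (83444139534/33583)/(-765446) = 4144918 + (83444139534/33583)*(-1/765446) = 4144918 - 41722069767/12852986509 = 53274533412841495/12852986509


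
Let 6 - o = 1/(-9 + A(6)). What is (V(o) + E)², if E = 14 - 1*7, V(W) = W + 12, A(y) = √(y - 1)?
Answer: 1822143/2888 + 1909*√5/2888 ≈ 632.41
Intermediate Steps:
A(y) = √(-1 + y)
o = 6 - 1/(-9 + √5) (o = 6 - 1/(-9 + √(-1 + 6)) = 6 - 1/(-9 + √5) ≈ 6.1478)
V(W) = 12 + W
E = 7 (E = 14 - 7 = 7)
(V(o) + E)² = ((12 + (465/76 + √5/76)) + 7)² = ((1377/76 + √5/76) + 7)² = (1909/76 + √5/76)²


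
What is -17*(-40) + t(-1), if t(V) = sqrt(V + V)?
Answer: 680 + I*sqrt(2) ≈ 680.0 + 1.4142*I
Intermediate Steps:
t(V) = sqrt(2)*sqrt(V) (t(V) = sqrt(2*V) = sqrt(2)*sqrt(V))
-17*(-40) + t(-1) = -17*(-40) + sqrt(2)*sqrt(-1) = 680 + sqrt(2)*I = 680 + I*sqrt(2)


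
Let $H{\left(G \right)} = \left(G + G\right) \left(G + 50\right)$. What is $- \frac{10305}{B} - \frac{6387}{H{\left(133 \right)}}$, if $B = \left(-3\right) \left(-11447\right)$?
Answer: $- \frac{80106973}{185739022} \approx -0.43129$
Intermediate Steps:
$B = 34341$
$H{\left(G \right)} = 2 G \left(50 + G\right)$
$- \frac{10305}{B} - \frac{6387}{H{\left(133 \right)}} = - \frac{10305}{34341} - \frac{6387}{2 \cdot 133 \left(50 + 133\right)} = \left(-10305\right) \frac{1}{34341} - \frac{6387}{2 \cdot 133 \cdot 183} = - \frac{3435}{11447} - \frac{6387}{48678} = - \frac{3435}{11447} - \frac{2129}{16226} = - \frac{80106973}{185739022}$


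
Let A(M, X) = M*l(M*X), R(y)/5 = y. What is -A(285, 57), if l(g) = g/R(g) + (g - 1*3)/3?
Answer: -1543047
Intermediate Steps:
R(y) = 5*y
l(g) = -⅘ + g/3 (l(g) = g/((5*g)) + (g - 1*3)/3 = g*(1/(5*g)) + (g - 3)*(⅓) = ⅕ + (-3 + g)*(⅓) = ⅕ + (-1 + g/3) = -⅘ + g/3)
A(M, X) = M*(-⅘ + M*X/3) (A(M, X) = M*(-⅘ + (M*X)/3) = M*(-⅘ + M*X/3))
-A(285, 57) = -285*(-12 + 5*285*57)/15 = -285*(-12 + 81225)/15 = -285*81213/15 = -1*1543047 = -1543047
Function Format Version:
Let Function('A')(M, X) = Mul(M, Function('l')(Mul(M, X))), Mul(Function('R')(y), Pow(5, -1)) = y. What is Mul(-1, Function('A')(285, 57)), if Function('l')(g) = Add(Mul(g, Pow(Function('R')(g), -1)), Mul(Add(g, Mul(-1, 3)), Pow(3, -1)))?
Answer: -1543047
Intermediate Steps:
Function('R')(y) = Mul(5, y)
Function('l')(g) = Add(Rational(-4, 5), Mul(Rational(1, 3), g)) (Function('l')(g) = Add(Mul(g, Pow(Mul(5, g), -1)), Mul(Add(g, Mul(-1, 3)), Pow(3, -1))) = Add(Mul(g, Mul(Rational(1, 5), Pow(g, -1))), Mul(Add(g, -3), Rational(1, 3))) = Add(Rational(1, 5), Mul(Add(-3, g), Rational(1, 3))) = Add(Rational(1, 5), Add(-1, Mul(Rational(1, 3), g))) = Add(Rational(-4, 5), Mul(Rational(1, 3), g)))
Function('A')(M, X) = Mul(M, Add(Rational(-4, 5), Mul(Rational(1, 3), M, X))) (Function('A')(M, X) = Mul(M, Add(Rational(-4, 5), Mul(Rational(1, 3), Mul(M, X)))) = Mul(M, Add(Rational(-4, 5), Mul(Rational(1, 3), M, X))))
Mul(-1, Function('A')(285, 57)) = Mul(-1, Mul(Rational(1, 15), 285, Add(-12, Mul(5, 285, 57)))) = Mul(-1, Mul(Rational(1, 15), 285, Add(-12, 81225))) = Mul(-1, Mul(Rational(1, 15), 285, 81213)) = Mul(-1, 1543047) = -1543047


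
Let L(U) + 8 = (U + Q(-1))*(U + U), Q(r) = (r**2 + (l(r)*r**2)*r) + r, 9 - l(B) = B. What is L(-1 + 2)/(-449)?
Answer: 26/449 ≈ 0.057906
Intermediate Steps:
l(B) = 9 - B
Q(r) = r + r**2 + r**3*(9 - r) (Q(r) = (r**2 + ((9 - r)*r**2)*r) + r = (r**2 + (r**2*(9 - r))*r) + r = (r**2 + r**3*(9 - r)) + r = r + r**2 + r**3*(9 - r))
L(U) = -8 + 2*U*(-10 + U) (L(U) = -8 + (U - (1 - 1 + (-1)**2*(9 - 1*(-1))))*(U + U) = -8 + (U - (1 - 1 + 1*(9 + 1)))*(2*U) = -8 + (U - (1 - 1 + 1*10))*(2*U) = -8 + (U - (1 - 1 + 10))*(2*U) = -8 + (U - 1*10)*(2*U) = -8 + (U - 10)*(2*U) = -8 + (-10 + U)*(2*U) = -8 + 2*U*(-10 + U))
L(-1 + 2)/(-449) = (-8 - 20*(-1 + 2) + 2*(-1 + 2)**2)/(-449) = (-8 - 20*1 + 2*1**2)*(-1/449) = (-8 - 20 + 2*1)*(-1/449) = (-8 - 20 + 2)*(-1/449) = -26*(-1/449) = 26/449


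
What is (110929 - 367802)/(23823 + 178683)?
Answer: -256873/202506 ≈ -1.2685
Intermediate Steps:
(110929 - 367802)/(23823 + 178683) = -256873/202506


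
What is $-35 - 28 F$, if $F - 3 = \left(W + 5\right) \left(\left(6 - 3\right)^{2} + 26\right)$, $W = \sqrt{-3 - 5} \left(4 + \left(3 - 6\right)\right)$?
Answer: $-5019 - 1960 i \sqrt{2} \approx -5019.0 - 2771.9 i$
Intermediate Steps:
$W = 2 i \sqrt{2}$ ($W = \sqrt{-8} \left(4 + \left(3 - 6\right)\right) = 2 i \sqrt{2} \left(4 - 3\right) = 2 i \sqrt{2} \cdot 1 = 2 i \sqrt{2} \approx 2.8284 i$)
$F = 178 + 70 i \sqrt{2}$ ($F = 3 + \left(2 i \sqrt{2} + 5\right) \left(\left(6 - 3\right)^{2} + 26\right) = 3 + \left(5 + 2 i \sqrt{2}\right) \left(3^{2} + 26\right) = 3 + \left(5 + 2 i \sqrt{2}\right) \left(9 + 26\right) = 3 + \left(5 + 2 i \sqrt{2}\right) 35 = 3 + \left(175 + 70 i \sqrt{2}\right) = 178 + 70 i \sqrt{2} \approx 178.0 + 98.995 i$)
$-35 - 28 F = -35 - 28 \left(178 + 70 i \sqrt{2}\right) = -35 - \left(4984 + 1960 i \sqrt{2}\right) = -5019 - 1960 i \sqrt{2}$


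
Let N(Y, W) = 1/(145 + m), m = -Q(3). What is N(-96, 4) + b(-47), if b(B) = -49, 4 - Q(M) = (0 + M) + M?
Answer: -7202/147 ≈ -48.993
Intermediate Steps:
Q(M) = 4 - 2*M (Q(M) = 4 - ((0 + M) + M) = 4 - (M + M) = 4 - 2*M)
m = 2 (m = -(4 - 2*3) = -(4 - 6) = -1*(-2) = 2)
N(Y, W) = 1/147 (N(Y, W) = 1/(145 + 2) = 1/147)
N(-96, 4) + b(-47) = 1/147 - 49 = -7202/147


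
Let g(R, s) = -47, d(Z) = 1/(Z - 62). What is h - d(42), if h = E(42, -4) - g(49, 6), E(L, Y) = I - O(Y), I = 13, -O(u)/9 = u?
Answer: 481/20 ≈ 24.050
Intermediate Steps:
O(u) = -9*u
d(Z) = 1/(-62 + Z)
E(L, Y) = 13 + 9*Y (E(L, Y) = 13 - (-9)*Y = 13 + 9*Y)
h = 24 (h = (13 + 9*(-4)) - 1*(-47) = (13 - 36) + 47 = -23 + 47 = 24)
h - d(42) = 24 - 1/(-62 + 42) = 24 - 1/(-20) = 24 - 1*(-1/20) = 24 + 1/20 = 481/20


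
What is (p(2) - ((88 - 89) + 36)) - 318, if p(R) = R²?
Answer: -349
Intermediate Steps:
(p(2) - ((88 - 89) + 36)) - 318 = (2² - ((88 - 89) + 36)) - 318 = (4 - (-1 + 36)) - 318 = (4 - 1*35) - 318 = (4 - 35) - 318 = -31 - 318 = -349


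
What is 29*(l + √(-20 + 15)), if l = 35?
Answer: 1015 + 29*I*√5 ≈ 1015.0 + 64.846*I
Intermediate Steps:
29*(l + √(-20 + 15)) = 29*(35 + √(-20 + 15)) = 29*(35 + √(-5)) = 29*(35 + I*√5) = 1015 + 29*I*√5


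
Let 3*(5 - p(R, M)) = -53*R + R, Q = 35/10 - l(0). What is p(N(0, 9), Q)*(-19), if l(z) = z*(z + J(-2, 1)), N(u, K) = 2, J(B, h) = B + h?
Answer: -2261/3 ≈ -753.67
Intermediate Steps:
l(z) = z*(-1 + z) (l(z) = z*(z + (-2 + 1)) = z*(z - 1) = z*(-1 + z))
Q = 7/2 (Q = 35/10 - 0*(-1 + 0) = 35*(1/10) - 0*(-1) = 7/2 - 1*0 = 7/2 + 0 = 7/2 ≈ 3.5000)
p(R, M) = 5 + 52*R/3 (p(R, M) = 5 - (-53*R + R)/3 = 5 - (-52)*R/3 = 5 + 52*R/3)
p(N(0, 9), Q)*(-19) = (5 + (52/3)*2)*(-19) = (5 + 104/3)*(-19) = (119/3)*(-19) = -2261/3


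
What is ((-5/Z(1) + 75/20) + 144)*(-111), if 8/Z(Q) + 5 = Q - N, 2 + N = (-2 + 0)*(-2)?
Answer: -33633/2 ≈ -16817.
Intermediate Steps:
N = 2 (N = -2 + (-2 + 0)*(-2) = -2 - 2*(-2) = -2 + 4 = 2)
Z(Q) = 8/(-7 + Q) (Z(Q) = 8/(-5 + (Q - 1*2)) = 8/(-5 + (Q - 2)) = 8/(-5 + (-2 + Q)) = 8/(-7 + Q))
((-5/Z(1) + 75/20) + 144)*(-111) = ((-5/(8/(-7 + 1)) + 75/20) + 144)*(-111) = ((-5/(8/(-6)) + 75*(1/20)) + 144)*(-111) = ((-5/(8*(-⅙)) + 15/4) + 144)*(-111) = ((-5/(-4/3) + 15/4) + 144)*(-111) = ((-5*(-¾) + 15/4) + 144)*(-111) = ((15/4 + 15/4) + 144)*(-111) = (15/2 + 144)*(-111) = (303/2)*(-111) = -33633/2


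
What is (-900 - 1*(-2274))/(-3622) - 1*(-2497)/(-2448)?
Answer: -6203843/4433328 ≈ -1.3994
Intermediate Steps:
(-900 - 1*(-2274))/(-3622) - 1*(-2497)/(-2448) = (-900 + 2274)*(-1/3622) + 2497*(-1/2448) = 1374*(-1/3622) - 2497/2448 = -687/1811 - 2497/2448 = -6203843/4433328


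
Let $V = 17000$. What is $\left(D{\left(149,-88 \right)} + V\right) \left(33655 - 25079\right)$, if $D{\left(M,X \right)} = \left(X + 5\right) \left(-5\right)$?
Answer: $149351040$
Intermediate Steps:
$D{\left(M,X \right)} = -25 - 5 X$ ($D{\left(M,X \right)} = \left(5 + X\right) \left(-5\right) = -25 - 5 X$)
$\left(D{\left(149,-88 \right)} + V\right) \left(33655 - 25079\right) = \left(\left(-25 - -440\right) + 17000\right) \left(33655 - 25079\right) = \left(\left(-25 + 440\right) + 17000\right) 8576 = \left(415 + 17000\right) 8576 = 17415 \cdot 8576 = 149351040$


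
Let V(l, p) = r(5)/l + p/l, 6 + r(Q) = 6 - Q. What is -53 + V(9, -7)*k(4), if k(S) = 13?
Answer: -211/3 ≈ -70.333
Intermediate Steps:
r(Q) = -Q (r(Q) = -6 + (6 - Q) = -Q)
V(l, p) = -5/l + p/l (V(l, p) = (-1*5)/l + p/l = -5/l + p/l)
-53 + V(9, -7)*k(4) = -53 + ((-5 - 7)/9)*13 = -53 + ((⅑)*(-12))*13 = -53 - 4/3*13 = -53 - 52/3 = -211/3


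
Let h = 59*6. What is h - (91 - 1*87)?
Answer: 350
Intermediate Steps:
h = 354
h - (91 - 1*87) = 354 - (91 - 1*87) = 354 - (91 - 87) = 354 - 1*4 = 354 - 4 = 350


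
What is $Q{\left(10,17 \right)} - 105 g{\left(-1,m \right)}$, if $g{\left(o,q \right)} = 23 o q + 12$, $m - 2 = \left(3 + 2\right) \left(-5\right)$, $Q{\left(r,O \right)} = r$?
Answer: $-56795$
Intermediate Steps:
$m = -23$ ($m = 2 + \left(3 + 2\right) \left(-5\right) = 2 + 5 \left(-5\right) = 2 - 25 = -23$)
$g{\left(o,q \right)} = 12 + 23 o q$ ($g{\left(o,q \right)} = 23 o q + 12 = 12 + 23 o q$)
$Q{\left(10,17 \right)} - 105 g{\left(-1,m \right)} = 10 - 105 \left(12 + 23 \left(-1\right) \left(-23\right)\right) = 10 - 105 \left(12 + 529\right) = 10 - 56805 = -56795$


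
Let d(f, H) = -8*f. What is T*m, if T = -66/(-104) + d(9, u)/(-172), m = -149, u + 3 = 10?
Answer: -350895/2236 ≈ -156.93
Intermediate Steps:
u = 7 (u = -3 + 10 = 7)
T = 2355/2236 (T = -66/(-104) - 8*9/(-172) = -66*(-1/104) - 72*(-1/172) = 33/52 + 18/43 = 2355/2236 ≈ 1.0532)
T*m = (2355/2236)*(-149) = -350895/2236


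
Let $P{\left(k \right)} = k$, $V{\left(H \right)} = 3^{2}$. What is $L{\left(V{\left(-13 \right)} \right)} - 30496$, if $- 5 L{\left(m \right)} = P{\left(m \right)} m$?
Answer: $- \frac{152561}{5} \approx -30512.0$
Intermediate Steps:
$V{\left(H \right)} = 9$
$L{\left(m \right)} = - \frac{m^{2}}{5}$ ($L{\left(m \right)} = - \frac{m m}{5} = - \frac{m^{2}}{5}$)
$L{\left(V{\left(-13 \right)} \right)} - 30496 = - \frac{9^{2}}{5} - 30496 = \left(- \frac{1}{5}\right) 81 - 30496 = - \frac{81}{5} - 30496 = - \frac{152561}{5}$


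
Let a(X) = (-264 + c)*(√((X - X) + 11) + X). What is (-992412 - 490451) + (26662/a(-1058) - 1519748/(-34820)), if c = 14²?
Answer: -245625188933282683/165647453705 + 13331*√11/38058002 ≈ -1.4828e+6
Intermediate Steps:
c = 196
a(X) = -68*X - 68*√11 (a(X) = (-264 + 196)*(√((X - X) + 11) + X) = -68*(√(0 + 11) + X) = -68*(√11 + X) = -68*(X + √11) = -68*X - 68*√11)
(-992412 - 490451) + (26662/a(-1058) - 1519748/(-34820)) = (-992412 - 490451) + (26662/(-68*(-1058) - 68*√11) - 1519748/(-34820)) = -1482863 + (26662/(71944 - 68*√11) - 1519748*(-1/34820)) = -1482863 + (26662/(71944 - 68*√11) + 379937/8705) = -1482863 + (379937/8705 + 26662/(71944 - 68*√11)) = -12907942478/8705 + 26662/(71944 - 68*√11)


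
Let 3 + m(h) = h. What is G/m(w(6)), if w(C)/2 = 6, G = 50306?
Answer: 50306/9 ≈ 5589.6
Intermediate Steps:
w(C) = 12 (w(C) = 2*6 = 12)
m(h) = -3 + h
G/m(w(6)) = 50306/(-3 + 12) = 50306/9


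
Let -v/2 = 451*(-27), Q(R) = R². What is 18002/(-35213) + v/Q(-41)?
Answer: 20178440/1443733 ≈ 13.977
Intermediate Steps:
v = 24354 (v = -902*(-27) = -2*(-12177) = 24354)
18002/(-35213) + v/Q(-41) = 18002/(-35213) + 24354/((-41)²) = 18002*(-1/35213) + 24354/1681 = -18002/35213 + 24354*(1/1681) = -18002/35213 + 594/41 = 20178440/1443733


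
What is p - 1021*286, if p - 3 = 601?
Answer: -291402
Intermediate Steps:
p = 604 (p = 3 + 601 = 604)
p - 1021*286 = 604 - 1021*286 = 604 - 292006 = -291402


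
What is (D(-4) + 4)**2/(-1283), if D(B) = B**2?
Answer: -400/1283 ≈ -0.31177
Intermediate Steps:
(D(-4) + 4)**2/(-1283) = ((-4)**2 + 4)**2/(-1283) = (16 + 4)**2*(-1/1283) = 20**2*(-1/1283) = 400*(-1/1283) = -400/1283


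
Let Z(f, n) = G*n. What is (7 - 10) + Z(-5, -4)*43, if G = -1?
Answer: 169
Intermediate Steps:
Z(f, n) = -n
(7 - 10) + Z(-5, -4)*43 = (7 - 10) - 1*(-4)*43 = -3 + 4*43 = -3 + 172 = 169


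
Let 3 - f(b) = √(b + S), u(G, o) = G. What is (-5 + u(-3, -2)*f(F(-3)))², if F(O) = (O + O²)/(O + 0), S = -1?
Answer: 169 - 84*I*√3 ≈ 169.0 - 145.49*I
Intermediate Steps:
F(O) = (O + O²)/O
f(b) = 3 - √(-1 + b) (f(b) = 3 - √(b - 1) = 3 - √(-1 + b))
(-5 + u(-3, -2)*f(F(-3)))² = (-5 - 3*(3 - √(-1 + (1 - 3))))² = (-5 - 3*(3 - √(-1 - 2)))² = (-5 - 3*(3 - √(-3)))² = (-5 - 3*(3 - I*√3))² = (-5 + (-9 + 3*I*√3))² = (-14 + 3*I*√3)²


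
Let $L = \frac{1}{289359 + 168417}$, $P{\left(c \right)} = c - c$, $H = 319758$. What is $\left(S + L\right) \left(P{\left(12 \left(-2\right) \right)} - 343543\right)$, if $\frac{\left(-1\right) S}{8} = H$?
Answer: $\frac{402295828868384009}{457776} \approx 8.7881 \cdot 10^{11}$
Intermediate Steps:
$S = -2558064$ ($S = \left(-8\right) 319758 = -2558064$)
$P{\left(c \right)} = 0$
$L = \frac{1}{457776} \approx 2.1845 \cdot 10^{-6}$
$\left(S + L\right) \left(P{\left(12 \left(-2\right) \right)} - 343543\right) = \left(-2558064 + \frac{1}{457776}\right) \left(0 - 343543\right) = \left(- \frac{1171020305663}{457776}\right) \left(-343543\right) = \frac{402295828868384009}{457776}$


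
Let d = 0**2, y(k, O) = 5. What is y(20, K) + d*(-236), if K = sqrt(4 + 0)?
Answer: 5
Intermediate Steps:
K = 2 (K = sqrt(4) = 2)
d = 0
y(20, K) + d*(-236) = 5 + 0*(-236) = 5 + 0 = 5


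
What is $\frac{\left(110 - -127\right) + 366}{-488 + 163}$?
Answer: $- \frac{603}{325} \approx -1.8554$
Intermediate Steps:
$\frac{\left(110 - -127\right) + 366}{-488 + 163} = \frac{\left(110 + 127\right) + 366}{-325} = \left(237 + 366\right) \left(- \frac{1}{325}\right) = 603 \left(- \frac{1}{325}\right) = - \frac{603}{325}$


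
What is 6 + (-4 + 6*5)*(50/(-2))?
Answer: -644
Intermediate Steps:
6 + (-4 + 6*5)*(50/(-2)) = 6 + (-4 + 30)*(50*(-1/2)) = 6 + 26*(-25) = 6 - 650 = -644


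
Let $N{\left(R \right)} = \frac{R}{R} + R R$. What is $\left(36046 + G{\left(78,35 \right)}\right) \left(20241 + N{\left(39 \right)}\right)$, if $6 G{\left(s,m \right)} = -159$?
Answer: $\frac{1567784757}{2} \approx 7.8389 \cdot 10^{8}$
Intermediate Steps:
$G{\left(s,m \right)} = - \frac{53}{2}$ ($G{\left(s,m \right)} = \frac{1}{6} \left(-159\right) = - \frac{53}{2}$)
$N{\left(R \right)} = 1 + R^{2}$
$\left(36046 + G{\left(78,35 \right)}\right) \left(20241 + N{\left(39 \right)}\right) = \left(36046 - \frac{53}{2}\right) \left(20241 + \left(1 + 39^{2}\right)\right) = \frac{72039 \left(20241 + \left(1 + 1521\right)\right)}{2} = \frac{72039 \left(20241 + 1522\right)}{2} = \frac{72039}{2} \cdot 21763 = \frac{1567784757}{2}$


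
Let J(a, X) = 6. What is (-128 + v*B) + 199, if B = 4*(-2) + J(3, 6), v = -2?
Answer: 75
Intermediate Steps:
B = -2 (B = 4*(-2) + 6 = -8 + 6 = -2)
(-128 + v*B) + 199 = (-128 - 2*(-2)) + 199 = (-128 + 4) + 199 = -124 + 199 = 75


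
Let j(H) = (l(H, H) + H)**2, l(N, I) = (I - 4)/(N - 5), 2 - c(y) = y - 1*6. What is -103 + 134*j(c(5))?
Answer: 3077/2 ≈ 1538.5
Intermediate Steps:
c(y) = 8 - y (c(y) = 2 - (y - 1*6) = 2 - (y - 6) = 2 - (-6 + y) = 2 + (6 - y) = 8 - y)
l(N, I) = (-4 + I)/(-5 + N)
j(H) = (H + (-4 + H)/(-5 + H))**2 (j(H) = ((-4 + H)/(-5 + H) + H)**2 = (H + (-4 + H)/(-5 + H))**2)
-103 + 134*j(c(5)) = -103 + 134*((-4 + (8 - 1*5) + (8 - 1*5)*(-5 + (8 - 1*5)))**2/(-5 + (8 - 1*5))**2) = -103 + 134*((-4 + (8 - 5) + (8 - 5)*(-5 + (8 - 5)))**2/(-5 + (8 - 5))**2) = -103 + 134*((-4 + 3 + 3*(-5 + 3))**2/(-5 + 3)**2) = -103 + 134*((-4 + 3 + 3*(-2))**2/(-2)**2) = -103 + 134*((-4 + 3 - 6)**2/4) = -103 + 134*((1/4)*(-7)**2) = -103 + 134*((1/4)*49) = -103 + 134*(49/4) = -103 + 3283/2 = 3077/2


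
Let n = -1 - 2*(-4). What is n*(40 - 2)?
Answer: 266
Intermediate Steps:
n = 7 (n = -1 + 8 = 7)
n*(40 - 2) = 7*(40 - 2) = 7*38 = 266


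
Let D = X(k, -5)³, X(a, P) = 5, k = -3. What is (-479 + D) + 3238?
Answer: 2884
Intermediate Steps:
D = 125 (D = 5³ = 125)
(-479 + D) + 3238 = (-479 + 125) + 3238 = -354 + 3238 = 2884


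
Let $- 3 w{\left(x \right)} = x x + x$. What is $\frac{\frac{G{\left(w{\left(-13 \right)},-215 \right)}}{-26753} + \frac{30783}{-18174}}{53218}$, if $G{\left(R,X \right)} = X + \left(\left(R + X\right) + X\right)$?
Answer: $- \frac{270290107}{8625023910932} \approx -3.1338 \cdot 10^{-5}$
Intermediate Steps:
$w{\left(x \right)} = - \frac{x}{3} - \frac{x^{2}}{3}$ ($w{\left(x \right)} = - \frac{x x + x}{3} = - \frac{x^{2} + x}{3} = - \frac{x + x^{2}}{3} = - \frac{x}{3} - \frac{x^{2}}{3}$)
$G{\left(R,X \right)} = R + 3 X$ ($G{\left(R,X \right)} = X + \left(R + 2 X\right) = R + 3 X$)
$\frac{\frac{G{\left(w{\left(-13 \right)},-215 \right)}}{-26753} + \frac{30783}{-18174}}{53218} = \frac{\frac{\left(- \frac{1}{3}\right) \left(-13\right) \left(1 - 13\right) + 3 \left(-215\right)}{-26753} + \frac{30783}{-18174}}{53218} = \left(\left(\left(- \frac{1}{3}\right) \left(-13\right) \left(-12\right) - 645\right) \left(- \frac{1}{26753}\right) + 30783 \left(- \frac{1}{18174}\right)\right) \frac{1}{53218} = \left(\left(-52 - 645\right) \left(- \frac{1}{26753}\right) - \frac{10261}{6058}\right) \frac{1}{53218} = \left(\left(-697\right) \left(- \frac{1}{26753}\right) - \frac{10261}{6058}\right) \frac{1}{53218} = \left(\frac{697}{26753} - \frac{10261}{6058}\right) \frac{1}{53218} = \left(- \frac{270290107}{162069674}\right) \frac{1}{53218} = - \frac{270290107}{8625023910932}$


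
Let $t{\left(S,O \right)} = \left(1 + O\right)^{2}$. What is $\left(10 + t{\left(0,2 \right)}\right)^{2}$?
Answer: $361$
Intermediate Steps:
$\left(10 + t{\left(0,2 \right)}\right)^{2} = \left(10 + \left(1 + 2\right)^{2}\right)^{2} = \left(10 + 3^{2}\right)^{2} = \left(10 + 9\right)^{2} = 19^{2} = 361$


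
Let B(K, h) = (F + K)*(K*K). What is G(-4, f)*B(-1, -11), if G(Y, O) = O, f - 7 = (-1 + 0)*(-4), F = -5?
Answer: -66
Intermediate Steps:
f = 11 (f = 7 + (-1 + 0)*(-4) = 7 - 1*(-4) = 7 + 4 = 11)
B(K, h) = K²*(-5 + K) (B(K, h) = (-5 + K)*(K*K) = (-5 + K)*K² = K²*(-5 + K))
G(-4, f)*B(-1, -11) = 11*((-1)²*(-5 - 1)) = 11*(1*(-6)) = 11*(-6) = -66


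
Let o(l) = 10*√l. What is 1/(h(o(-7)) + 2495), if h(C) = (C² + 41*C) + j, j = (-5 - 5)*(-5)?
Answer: 9/22345 - 2*I*√7/22345 ≈ 0.00040277 - 0.00023681*I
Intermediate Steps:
j = 50 (j = -10*(-5) = 50)
h(C) = 50 + C² + 41*C (h(C) = (C² + 41*C) + 50 = 50 + C² + 41*C)
1/(h(o(-7)) + 2495) = 1/((50 + (10*√(-7))² + 41*(10*√(-7))) + 2495) = 1/((50 + (10*(I*√7))² + 41*(10*(I*√7))) + 2495) = 1/((50 + (10*I*√7)² + 41*(10*I*√7)) + 2495) = 1/((50 - 700 + 410*I*√7) + 2495) = 1/((-650 + 410*I*√7) + 2495) = 1/(1845 + 410*I*√7)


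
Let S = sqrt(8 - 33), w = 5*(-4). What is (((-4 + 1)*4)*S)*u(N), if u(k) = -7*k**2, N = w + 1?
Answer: 151620*I ≈ 1.5162e+5*I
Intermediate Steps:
w = -20
N = -19 (N = -20 + 1 = -19)
S = 5*I (S = sqrt(-25) = 5*I ≈ 5.0*I)
(((-4 + 1)*4)*S)*u(N) = (((-4 + 1)*4)*(5*I))*(-7*(-19)**2) = ((-3*4)*(5*I))*(-7*361) = -60*I*(-2527) = 151620*I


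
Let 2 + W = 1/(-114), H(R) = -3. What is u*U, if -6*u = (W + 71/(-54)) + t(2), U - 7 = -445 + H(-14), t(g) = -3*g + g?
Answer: -184093/342 ≈ -538.28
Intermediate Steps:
t(g) = -2*g
W = -229/114 (W = -2 + 1/(-114) = -2 - 1/114 = -229/114 ≈ -2.0088)
U = -441 (U = 7 + (-445 - 3) = 7 - 448 = -441)
u = 3757/3078 (u = -((-229/114 + 71/(-54)) - 2*2)/6 = -((-229/114 + 71*(-1/54)) - 4)/6 = -((-229/114 - 71/54) - 4)/6 = -(-1705/513 - 4)/6 = -⅙*(-3757/513) = 3757/3078 ≈ 1.2206)
u*U = (3757/3078)*(-441) = -184093/342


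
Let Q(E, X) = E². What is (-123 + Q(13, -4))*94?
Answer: 4324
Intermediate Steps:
(-123 + Q(13, -4))*94 = (-123 + 13²)*94 = (-123 + 169)*94 = 46*94 = 4324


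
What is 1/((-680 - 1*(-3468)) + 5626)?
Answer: 1/8414 ≈ 0.00011885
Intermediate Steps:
1/((-680 - 1*(-3468)) + 5626) = 1/((-680 + 3468) + 5626) = 1/(2788 + 5626) = 1/8414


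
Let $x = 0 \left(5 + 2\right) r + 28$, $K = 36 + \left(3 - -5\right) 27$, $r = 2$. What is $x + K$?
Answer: $280$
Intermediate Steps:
$K = 252$ ($K = 36 + \left(3 + 5\right) 27 = 36 + 8 \cdot 27 = 36 + 216 = 252$)
$x = 28$ ($x = 0 \left(5 + 2\right) 2 + 28 = 0 \cdot 7 \cdot 2 + 28 = 0 \cdot 2 + 28 = 0 + 28 = 28$)
$x + K = 28 + 252 = 280$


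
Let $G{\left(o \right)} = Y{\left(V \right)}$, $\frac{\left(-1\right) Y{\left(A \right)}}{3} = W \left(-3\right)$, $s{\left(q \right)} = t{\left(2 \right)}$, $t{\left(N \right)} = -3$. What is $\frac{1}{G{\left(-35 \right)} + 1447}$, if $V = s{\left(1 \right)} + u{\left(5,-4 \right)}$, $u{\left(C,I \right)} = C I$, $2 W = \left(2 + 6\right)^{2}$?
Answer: $\frac{1}{1735} \approx 0.00057637$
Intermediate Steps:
$s{\left(q \right)} = -3$
$W = 32$ ($W = \frac{\left(2 + 6\right)^{2}}{2} = \frac{8^{2}}{2} = \frac{1}{2} \cdot 64 = 32$)
$V = -23$ ($V = -3 + 5 \left(-4\right) = -3 - 20 = -23$)
$Y{\left(A \right)} = 288$ ($Y{\left(A \right)} = - 3 \cdot 32 \left(-3\right) = \left(-3\right) \left(-96\right) = 288$)
$G{\left(o \right)} = 288$
$\frac{1}{G{\left(-35 \right)} + 1447} = \frac{1}{288 + 1447} = \frac{1}{1735}$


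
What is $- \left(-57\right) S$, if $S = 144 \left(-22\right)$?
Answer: $-180576$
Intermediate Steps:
$S = -3168$
$- \left(-57\right) S = - \left(-57\right) \left(-3168\right) = \left(-1\right) 180576 = -180576$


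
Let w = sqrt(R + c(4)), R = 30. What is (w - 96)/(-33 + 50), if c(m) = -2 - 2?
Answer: -96/17 + sqrt(26)/17 ≈ -5.3471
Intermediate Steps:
c(m) = -4
w = sqrt(26) (w = sqrt(30 - 4) = sqrt(26) ≈ 5.0990)
(w - 96)/(-33 + 50) = (sqrt(26) - 96)/(-33 + 50) = (-96 + sqrt(26))/17 = -96/17 + sqrt(26)/17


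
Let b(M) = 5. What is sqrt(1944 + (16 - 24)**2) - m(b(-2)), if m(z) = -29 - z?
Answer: 34 + 2*sqrt(502) ≈ 78.811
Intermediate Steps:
sqrt(1944 + (16 - 24)**2) - m(b(-2)) = sqrt(1944 + (16 - 24)**2) - (-29 - 1*5) = sqrt(1944 + (-8)**2) - (-29 - 5) = sqrt(1944 + 64) - 1*(-34) = sqrt(2008) + 34 = 2*sqrt(502) + 34 = 34 + 2*sqrt(502)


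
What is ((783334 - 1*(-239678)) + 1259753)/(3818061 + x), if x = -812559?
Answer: 2282765/3005502 ≈ 0.75953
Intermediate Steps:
((783334 - 1*(-239678)) + 1259753)/(3818061 + x) = ((783334 - 1*(-239678)) + 1259753)/(3818061 - 812559) = ((783334 + 239678) + 1259753)/3005502 = (1023012 + 1259753)*(1/3005502) = 2282765*(1/3005502) = 2282765/3005502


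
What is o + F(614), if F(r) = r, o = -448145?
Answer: -447531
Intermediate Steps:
o + F(614) = -448145 + 614 = -447531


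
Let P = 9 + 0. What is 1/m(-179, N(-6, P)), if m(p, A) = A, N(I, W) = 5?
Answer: 1/5 ≈ 0.20000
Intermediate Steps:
P = 9
1/m(-179, N(-6, P)) = 1/5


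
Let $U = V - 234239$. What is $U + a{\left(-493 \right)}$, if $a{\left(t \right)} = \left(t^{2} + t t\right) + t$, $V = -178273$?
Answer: $73093$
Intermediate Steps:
$U = -412512$ ($U = -178273 - 234239 = -412512$)
$a{\left(t \right)} = t + 2 t^{2}$ ($a{\left(t \right)} = \left(t^{2} + t^{2}\right) + t = 2 t^{2} + t = t + 2 t^{2}$)
$U + a{\left(-493 \right)} = -412512 - 493 \left(1 + 2 \left(-493\right)\right) = -412512 - 493 \left(1 - 986\right) = -412512 - -485605 = -412512 + 485605 = 73093$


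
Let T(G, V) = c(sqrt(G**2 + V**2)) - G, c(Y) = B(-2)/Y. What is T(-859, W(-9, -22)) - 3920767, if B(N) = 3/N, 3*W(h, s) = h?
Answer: -3919908 - 3*sqrt(737890)/1475780 ≈ -3.9199e+6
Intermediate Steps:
W(h, s) = h/3
c(Y) = -3/(2*Y) (c(Y) = (3/(-2))/Y = (3*(-1/2))/Y = -3/(2*Y))
T(G, V) = -G - 3/(2*sqrt(G**2 + V**2)) (T(G, V) = -3/(2*sqrt(G**2 + V**2)) - G = -G - 3/(2*sqrt(G**2 + V**2)))
T(-859, W(-9, -22)) - 3920767 = (-1*(-859) - 3/(2*sqrt((-859)**2 + ((1/3)*(-9))**2))) - 3920767 = (859 - 3/(2*sqrt(737881 + (-3)**2))) - 3920767 = (859 - 3/(2*sqrt(737881 + 9))) - 3920767 = (859 - 3*sqrt(737890)/1475780) - 3920767 = -3919908 - 3*sqrt(737890)/1475780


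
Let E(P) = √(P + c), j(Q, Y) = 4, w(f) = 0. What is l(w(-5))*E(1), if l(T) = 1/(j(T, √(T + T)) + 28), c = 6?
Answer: √7/32 ≈ 0.082680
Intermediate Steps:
E(P) = √(6 + P) (E(P) = √(P + 6) = √(6 + P))
l(T) = 1/32 (l(T) = 1/(4 + 28) = 1/32)
l(w(-5))*E(1) = √(6 + 1)/32 = √7/32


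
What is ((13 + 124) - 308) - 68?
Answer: -239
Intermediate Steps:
((13 + 124) - 308) - 68 = (137 - 308) - 68 = -171 - 68 = -239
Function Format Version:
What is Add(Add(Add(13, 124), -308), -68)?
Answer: -239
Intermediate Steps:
Add(Add(Add(13, 124), -308), -68) = Add(Add(137, -308), -68) = Add(-171, -68) = -239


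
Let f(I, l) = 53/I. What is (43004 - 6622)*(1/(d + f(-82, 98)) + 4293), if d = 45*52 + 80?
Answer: 30985657058686/198387 ≈ 1.5619e+8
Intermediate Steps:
d = 2420 (d = 2340 + 80 = 2420)
(43004 - 6622)*(1/(d + f(-82, 98)) + 4293) = (43004 - 6622)*(1/(2420 + 53/(-82)) + 4293) = 36382*(1/(2420 + 53*(-1/82)) + 4293) = 36382*(1/(2420 - 53/82) + 4293) = 36382*(1/(198387/82) + 4293) = 36382*(82/198387 + 4293) = 36382*(851675473/198387) = 30985657058686/198387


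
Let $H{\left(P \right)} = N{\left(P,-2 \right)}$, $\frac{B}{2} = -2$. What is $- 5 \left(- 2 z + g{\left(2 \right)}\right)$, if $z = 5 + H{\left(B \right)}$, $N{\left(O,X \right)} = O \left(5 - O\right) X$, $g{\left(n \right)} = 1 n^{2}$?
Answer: $750$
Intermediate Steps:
$B = -4$ ($B = 2 \left(-2\right) = -4$)
$g{\left(n \right)} = n^{2}$
$N{\left(O,X \right)} = O X \left(5 - O\right)$
$H{\left(P \right)} = - 2 P \left(5 - P\right)$ ($H{\left(P \right)} = P \left(-2\right) \left(5 - P\right) = - 2 P \left(5 - P\right)$)
$z = 77$ ($z = 5 + 2 \left(-4\right) \left(-5 - 4\right) = 5 + 2 \left(-4\right) \left(-9\right) = 5 + 72 = 77$)
$- 5 \left(- 2 z + g{\left(2 \right)}\right) = - 5 \left(\left(-2\right) 77 + 2^{2}\right) = - 5 \left(-154 + 4\right) = \left(-5\right) \left(-150\right) = 750$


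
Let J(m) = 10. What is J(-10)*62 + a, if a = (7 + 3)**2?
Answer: 720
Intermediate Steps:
a = 100 (a = 10**2 = 100)
J(-10)*62 + a = 10*62 + 100 = 620 + 100 = 720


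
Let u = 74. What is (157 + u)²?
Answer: 53361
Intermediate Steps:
(157 + u)² = (157 + 74)² = 231² = 53361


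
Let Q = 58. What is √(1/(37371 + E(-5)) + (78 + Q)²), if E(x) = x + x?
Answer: √25817536598577/37361 ≈ 136.00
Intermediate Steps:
E(x) = 2*x
√(1/(37371 + E(-5)) + (78 + Q)²) = √(1/(37371 + 2*(-5)) + (78 + 58)²) = √(1/(37371 - 10) + 136²) = √(1/37361 + 18496) = √(691029057/37361) = √25817536598577/37361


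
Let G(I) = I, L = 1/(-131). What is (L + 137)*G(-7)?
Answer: -125622/131 ≈ -958.95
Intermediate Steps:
L = -1/131 ≈ -0.0076336
(L + 137)*G(-7) = (-1/131 + 137)*(-7) = (17946/131)*(-7) = -125622/131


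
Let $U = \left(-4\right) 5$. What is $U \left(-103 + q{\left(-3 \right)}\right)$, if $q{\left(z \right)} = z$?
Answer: $2120$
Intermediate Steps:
$U = -20$
$U \left(-103 + q{\left(-3 \right)}\right) = - 20 \left(-103 - 3\right) = \left(-20\right) \left(-106\right) = 2120$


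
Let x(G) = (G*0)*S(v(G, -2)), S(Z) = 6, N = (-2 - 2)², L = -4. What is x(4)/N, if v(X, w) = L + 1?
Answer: 0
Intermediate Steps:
N = 16 (N = (-4)² = 16)
v(X, w) = -3 (v(X, w) = -4 + 1 = -3)
x(G) = 0 (x(G) = (G*0)*6 = 0*6 = 0)
x(4)/N = 0/16 = (1/16)*0 = 0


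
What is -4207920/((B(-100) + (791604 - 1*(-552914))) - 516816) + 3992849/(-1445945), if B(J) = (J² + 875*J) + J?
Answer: -1513244150833/180767706065 ≈ -8.3712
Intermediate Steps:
B(J) = J² + 876*J
-4207920/((B(-100) + (791604 - 1*(-552914))) - 516816) + 3992849/(-1445945) = -4207920/((-100*(876 - 100) + (791604 - 1*(-552914))) - 516816) + 3992849/(-1445945) = -4207920/((-100*776 + (791604 + 552914)) - 516816) + 3992849*(-1/1445945) = -4207920/((-77600 + 1344518) - 516816) - 3992849/1445945 = -4207920/(1266918 - 516816) - 3992849/1445945 = -4207920/750102 - 3992849/1445945 = -4207920*1/750102 - 3992849/1445945 = -701320/125017 - 3992849/1445945 = -1513244150833/180767706065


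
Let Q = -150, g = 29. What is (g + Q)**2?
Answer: 14641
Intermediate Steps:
(g + Q)**2 = (29 - 150)**2 = (-121)**2 = 14641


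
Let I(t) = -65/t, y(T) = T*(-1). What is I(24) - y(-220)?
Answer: -5345/24 ≈ -222.71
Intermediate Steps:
y(T) = -T
I(24) - y(-220) = -65/24 - (-1)*(-220) = -65*1/24 - 1*220 = -65/24 - 220 = -5345/24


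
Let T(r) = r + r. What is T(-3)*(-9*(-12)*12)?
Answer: -7776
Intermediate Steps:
T(r) = 2*r
T(-3)*(-9*(-12)*12) = (2*(-3))*(-9*(-12)*12) = -648*12 = -6*1296 = -7776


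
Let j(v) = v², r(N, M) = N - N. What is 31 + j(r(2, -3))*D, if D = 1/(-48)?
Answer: 31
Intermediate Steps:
D = -1/48 (D = 1*(-1/48) = -1/48 ≈ -0.020833)
r(N, M) = 0
31 + j(r(2, -3))*D = 31 + 0²*(-1/48) = 31 + 0*(-1/48) = 31 + 0 = 31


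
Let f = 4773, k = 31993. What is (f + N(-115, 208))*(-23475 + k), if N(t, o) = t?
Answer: 39676844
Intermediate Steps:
(f + N(-115, 208))*(-23475 + k) = (4773 - 115)*(-23475 + 31993) = 4658*8518 = 39676844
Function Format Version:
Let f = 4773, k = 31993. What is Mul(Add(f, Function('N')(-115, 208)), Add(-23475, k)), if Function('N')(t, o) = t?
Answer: 39676844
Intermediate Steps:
Mul(Add(f, Function('N')(-115, 208)), Add(-23475, k)) = Mul(Add(4773, -115), Add(-23475, 31993)) = Mul(4658, 8518) = 39676844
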